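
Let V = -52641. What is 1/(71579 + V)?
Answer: 1/18938 ≈ 5.2804e-5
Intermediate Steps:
1/(71579 + V) = 1/(71579 - 52641) = 1/18938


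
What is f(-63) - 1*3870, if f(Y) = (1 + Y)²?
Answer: -26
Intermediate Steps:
f(-63) - 1*3870 = (1 - 63)² - 1*3870 = (-62)² - 3870 = 3844 - 3870 = -26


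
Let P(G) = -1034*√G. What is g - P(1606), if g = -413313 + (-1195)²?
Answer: 1014712 + 1034*√1606 ≈ 1.0562e+6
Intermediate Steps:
g = 1014712 (g = -413313 + 1428025 = 1014712)
g - P(1606) = 1014712 - (-1034)*√1606 = 1014712 + 1034*√1606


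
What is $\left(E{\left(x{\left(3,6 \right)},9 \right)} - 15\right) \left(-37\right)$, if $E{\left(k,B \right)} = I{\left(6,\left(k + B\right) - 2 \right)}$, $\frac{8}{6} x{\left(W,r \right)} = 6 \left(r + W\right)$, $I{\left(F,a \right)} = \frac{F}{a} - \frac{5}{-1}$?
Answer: $\frac{34706}{95} \approx 365.33$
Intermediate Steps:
$I{\left(F,a \right)} = 5 + \frac{F}{a}$ ($I{\left(F,a \right)} = \frac{F}{a} - -5 = \frac{F}{a} + 5 = 5 + \frac{F}{a}$)
$x{\left(W,r \right)} = \frac{9 W}{2} + \frac{9 r}{2}$ ($x{\left(W,r \right)} = \frac{3 \cdot 6 \left(r + W\right)}{4} = \frac{3 \cdot 6 \left(W + r\right)}{4} = \frac{3 \left(6 W + 6 r\right)}{4} = \frac{9 W}{2} + \frac{9 r}{2}$)
$E{\left(k,B \right)} = 5 + \frac{6}{-2 + B + k}$ ($E{\left(k,B \right)} = 5 + \frac{6}{\left(k + B\right) - 2} = 5 + \frac{6}{\left(B + k\right) - 2} = 5 + \frac{6}{-2 + B + k}$)
$\left(E{\left(x{\left(3,6 \right)},9 \right)} - 15\right) \left(-37\right) = \left(\left(5 + \frac{6}{-2 + 9 + \left(\frac{9}{2} \cdot 3 + \frac{9}{2} \cdot 6\right)}\right) - 15\right) \left(-37\right) = \left(\left(5 + \frac{6}{-2 + 9 + \left(\frac{27}{2} + 27\right)}\right) - 15\right) \left(-37\right) = \left(\left(5 + \frac{6}{-2 + 9 + \frac{81}{2}}\right) - 15\right) \left(-37\right) = \left(\left(5 + \frac{6}{\frac{95}{2}}\right) - 15\right) \left(-37\right) = \left(\left(5 + 6 \cdot \frac{2}{95}\right) - 15\right) \left(-37\right) = \left(\left(5 + \frac{12}{95}\right) - 15\right) \left(-37\right) = \left(\frac{487}{95} - 15\right) \left(-37\right) = \left(- \frac{938}{95}\right) \left(-37\right) = \frac{34706}{95}$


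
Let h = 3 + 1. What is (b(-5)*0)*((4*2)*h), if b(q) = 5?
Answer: 0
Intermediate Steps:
h = 4
(b(-5)*0)*((4*2)*h) = (5*0)*((4*2)*4) = 0*(8*4) = 0*32 = 0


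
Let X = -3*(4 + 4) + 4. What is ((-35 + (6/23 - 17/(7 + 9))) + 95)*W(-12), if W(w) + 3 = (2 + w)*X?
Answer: 4291645/368 ≈ 11662.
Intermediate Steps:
X = -20 (X = -3*8 + 4 = -24 + 4 = -20)
W(w) = -43 - 20*w (W(w) = -3 + (2 + w)*(-20) = -3 + (-40 - 20*w) = -43 - 20*w)
((-35 + (6/23 - 17/(7 + 9))) + 95)*W(-12) = ((-35 + (6/23 - 17/(7 + 9))) + 95)*(-43 - 20*(-12)) = ((-35 + (6*(1/23) - 17/16)) + 95)*(-43 + 240) = ((-35 + (6/23 - 17*1/16)) + 95)*197 = ((-35 + (6/23 - 17/16)) + 95)*197 = ((-35 - 295/368) + 95)*197 = (-13175/368 + 95)*197 = (21785/368)*197 = 4291645/368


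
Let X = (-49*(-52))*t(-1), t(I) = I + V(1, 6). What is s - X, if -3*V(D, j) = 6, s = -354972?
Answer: -347328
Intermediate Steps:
V(D, j) = -2 (V(D, j) = -1/3*6 = -2)
t(I) = -2 + I (t(I) = I - 2 = -2 + I)
X = -7644 (X = (-49*(-52))*(-2 - 1) = 2548*(-3) = -7644)
s - X = -354972 - 1*(-7644) = -354972 + 7644 = -347328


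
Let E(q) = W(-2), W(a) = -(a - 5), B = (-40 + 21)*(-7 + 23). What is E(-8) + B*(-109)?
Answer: 33143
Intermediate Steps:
B = -304 (B = -19*16 = -304)
W(a) = 5 - a (W(a) = -(-5 + a) = 5 - a)
E(q) = 7 (E(q) = 5 - 1*(-2) = 5 + 2 = 7)
E(-8) + B*(-109) = 7 - 304*(-109) = 7 + 33136 = 33143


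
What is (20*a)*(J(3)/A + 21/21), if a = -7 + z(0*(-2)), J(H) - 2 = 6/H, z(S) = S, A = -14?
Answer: -100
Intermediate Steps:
J(H) = 2 + 6/H
a = -7 (a = -7 + 0*(-2) = -7 + 0 = -7)
(20*a)*(J(3)/A + 21/21) = (20*(-7))*((2 + 6/3)/(-14) + 21/21) = -140*((2 + 6*(⅓))*(-1/14) + 21*(1/21)) = -140*((2 + 2)*(-1/14) + 1) = -140*(4*(-1/14) + 1) = -140*(-2/7 + 1) = -140*5/7 = -100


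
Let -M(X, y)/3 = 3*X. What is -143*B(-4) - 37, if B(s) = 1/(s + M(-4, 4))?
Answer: -1327/32 ≈ -41.469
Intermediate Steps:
M(X, y) = -9*X
B(s) = 1/(36 + s) (B(s) = 1/(s - 9*(-4)) = 1/(s + 36) = 1/(36 + s))
-143*B(-4) - 37 = -143/(36 - 4) - 37 = -143/32 - 37 = -1327/32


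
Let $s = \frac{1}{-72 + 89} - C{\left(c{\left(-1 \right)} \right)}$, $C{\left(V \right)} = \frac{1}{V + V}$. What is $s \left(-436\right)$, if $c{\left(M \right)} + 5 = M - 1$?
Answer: $- \frac{6758}{119} \approx -56.79$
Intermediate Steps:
$c{\left(M \right)} = -6 + M$ ($c{\left(M \right)} = -5 + \left(M - 1\right) = -5 + \left(-1 + M\right) = -6 + M$)
$C{\left(V \right)} = \frac{1}{2 V}$
$s = \frac{31}{238}$ ($s = \frac{1}{-72 + 89} - \frac{1}{2 \left(-6 - 1\right)} = \frac{1}{17} - \frac{1}{2 \left(-7\right)} = \frac{1}{17} - \frac{1}{2} \left(- \frac{1}{7}\right) = \frac{1}{17} - - \frac{1}{14} = \frac{1}{17} + \frac{1}{14} = \frac{31}{238} \approx 0.13025$)
$s \left(-436\right) = \frac{31}{238} \left(-436\right) = - \frac{6758}{119}$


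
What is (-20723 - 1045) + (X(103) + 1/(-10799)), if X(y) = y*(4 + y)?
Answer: -116056854/10799 ≈ -10747.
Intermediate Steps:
(-20723 - 1045) + (X(103) + 1/(-10799)) = (-20723 - 1045) + (103*(4 + 103) + 1/(-10799)) = -21768 + (103*107 - 1/10799) = -21768 + (11021 - 1/10799) = -21768 + 119015778/10799 = -116056854/10799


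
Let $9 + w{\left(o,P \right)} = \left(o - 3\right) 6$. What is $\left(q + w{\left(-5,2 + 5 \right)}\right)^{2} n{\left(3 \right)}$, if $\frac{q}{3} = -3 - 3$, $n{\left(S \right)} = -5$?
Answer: $-28125$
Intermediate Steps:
$w{\left(o,P \right)} = -27 + 6 o$ ($w{\left(o,P \right)} = -9 + \left(o - 3\right) 6 = -9 + \left(-3 + o\right) 6 = -9 + \left(-18 + 6 o\right) = -27 + 6 o$)
$q = -18$ ($q = 3 \left(-3 - 3\right) = 3 \left(-6\right) = -18$)
$\left(q + w{\left(-5,2 + 5 \right)}\right)^{2} n{\left(3 \right)} = \left(-18 + \left(-27 + 6 \left(-5\right)\right)\right)^{2} \left(-5\right) = \left(-18 - 57\right)^{2} \left(-5\right) = \left(-75\right)^{2} \left(-5\right) = 5625 \left(-5\right) = -28125$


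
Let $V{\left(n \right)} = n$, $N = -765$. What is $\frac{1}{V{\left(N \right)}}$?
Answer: $- \frac{1}{765} \approx -0.0013072$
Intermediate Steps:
$\frac{1}{V{\left(N \right)}} = \frac{1}{-765} = - \frac{1}{765}$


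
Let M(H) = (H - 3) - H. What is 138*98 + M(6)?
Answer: 13521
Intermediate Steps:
M(H) = -3 (M(H) = (-3 + H) - H = -3)
138*98 + M(6) = 138*98 - 3 = 13524 - 3 = 13521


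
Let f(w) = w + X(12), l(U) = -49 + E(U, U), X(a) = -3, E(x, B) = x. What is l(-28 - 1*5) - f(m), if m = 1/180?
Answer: -14221/180 ≈ -79.006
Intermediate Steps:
l(U) = -49 + U
m = 1/180 ≈ 0.0055556
f(w) = -3 + w (f(w) = w - 3 = -3 + w)
l(-28 - 1*5) - f(m) = (-49 + (-28 - 1*5)) - (-3 + 1/180) = (-49 + (-28 - 5)) - 1*(-539/180) = (-49 - 33) + 539/180 = -82 + 539/180 = -14221/180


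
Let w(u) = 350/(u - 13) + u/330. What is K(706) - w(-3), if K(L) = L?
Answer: 320269/440 ≈ 727.88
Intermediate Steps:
w(u) = 350/(-13 + u) + u/330 (w(u) = 350/(-13 + u) + u*(1/330) = 350/(-13 + u) + u/330)
K(706) - w(-3) = 706 - (115500 + (-3)² - 13*(-3))/(330*(-13 - 3)) = 706 - (115500 + 9 + 39)/(330*(-16)) = 706 - (-1)*115548/(330*16) = 706 - 1*(-9629/440) = 706 + 9629/440 = 320269/440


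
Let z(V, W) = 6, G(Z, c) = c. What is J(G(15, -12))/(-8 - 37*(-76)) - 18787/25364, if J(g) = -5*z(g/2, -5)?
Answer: -13359917/17780164 ≈ -0.75139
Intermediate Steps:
J(g) = -30 (J(g) = -5*6 = -30)
J(G(15, -12))/(-8 - 37*(-76)) - 18787/25364 = -30/(-8 - 37*(-76)) - 18787/25364 = -30/(-8 + 2812) - 18787*1/25364 = -30/2804 - 18787/25364 = -30*1/2804 - 18787/25364 = -15/1402 - 18787/25364 = -13359917/17780164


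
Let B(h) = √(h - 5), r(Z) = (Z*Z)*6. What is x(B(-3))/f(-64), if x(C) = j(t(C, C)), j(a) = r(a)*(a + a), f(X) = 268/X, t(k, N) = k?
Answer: 3072*I*√2/67 ≈ 64.843*I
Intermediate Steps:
r(Z) = 6*Z² (r(Z) = Z²*6 = 6*Z²)
B(h) = √(-5 + h)
j(a) = 12*a³ (j(a) = (6*a²)*(a + a) = (6*a²)*(2*a) = 12*a³)
x(C) = 12*C³
x(B(-3))/f(-64) = (12*(√(-5 - 3))³)/((268/(-64))) = (12*(√(-8))³)/((268*(-1/64))) = (12*(2*I*√2)³)/(-67/16) = (12*(-16*I*√2))*(-16/67) = -192*I*√2*(-16/67) = 3072*I*√2/67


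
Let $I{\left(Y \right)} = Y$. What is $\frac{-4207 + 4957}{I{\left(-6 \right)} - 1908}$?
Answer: $- \frac{125}{319} \approx -0.39185$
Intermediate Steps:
$\frac{-4207 + 4957}{I{\left(-6 \right)} - 1908} = \frac{-4207 + 4957}{-6 - 1908} = \frac{750}{-6 - 1908} = \frac{750}{-1914} = 750 \left(- \frac{1}{1914}\right) = - \frac{125}{319}$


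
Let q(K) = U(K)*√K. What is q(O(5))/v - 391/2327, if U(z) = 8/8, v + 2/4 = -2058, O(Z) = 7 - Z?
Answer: -391/2327 - 2*√2/4117 ≈ -0.16871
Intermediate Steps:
v = -4117/2 (v = -½ - 2058 = -4117/2 ≈ -2058.5)
U(z) = 1 (U(z) = 8*(⅛) = 1)
q(K) = √K (q(K) = 1*√K = √K)
q(O(5))/v - 391/2327 = √(7 - 1*5)/(-4117/2) - 391/2327 = √(7 - 5)*(-2/4117) - 391*1/2327 = √2*(-2/4117) - 391/2327 = -2*√2/4117 - 391/2327 = -391/2327 - 2*√2/4117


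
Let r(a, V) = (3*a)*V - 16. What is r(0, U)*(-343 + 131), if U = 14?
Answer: 3392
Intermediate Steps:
r(a, V) = -16 + 3*V*a (r(a, V) = 3*V*a - 16 = -16 + 3*V*a)
r(0, U)*(-343 + 131) = (-16 + 3*14*0)*(-343 + 131) = (-16 + 0)*(-212) = -16*(-212) = 3392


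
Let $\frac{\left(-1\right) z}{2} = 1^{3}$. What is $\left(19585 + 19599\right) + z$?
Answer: $39182$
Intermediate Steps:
$z = -2$ ($z = - 2 \cdot 1^{3} = \left(-2\right) 1 = -2$)
$\left(19585 + 19599\right) + z = \left(19585 + 19599\right) - 2 = 39184 - 2 = 39182$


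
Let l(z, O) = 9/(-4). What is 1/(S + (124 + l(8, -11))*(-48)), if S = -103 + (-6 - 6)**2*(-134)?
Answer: -1/25243 ≈ -3.9615e-5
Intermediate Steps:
l(z, O) = -9/4 (l(z, O) = 9*(-1/4) = -9/4)
S = -19399 (S = -103 + (-12)**2*(-134) = -103 + 144*(-134) = -103 - 19296 = -19399)
1/(S + (124 + l(8, -11))*(-48)) = 1/(-19399 + (124 - 9/4)*(-48)) = 1/(-19399 + (487/4)*(-48)) = 1/(-19399 - 5844) = 1/(-25243) = -1/25243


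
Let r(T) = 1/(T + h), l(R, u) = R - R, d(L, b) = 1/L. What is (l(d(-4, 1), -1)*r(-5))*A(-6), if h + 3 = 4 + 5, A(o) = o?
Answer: 0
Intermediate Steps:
h = 6 (h = -3 + (4 + 5) = -3 + 9 = 6)
l(R, u) = 0
r(T) = 1/(6 + T) (r(T) = 1/(T + 6) = 1/(6 + T))
(l(d(-4, 1), -1)*r(-5))*A(-6) = (0/(6 - 5))*(-6) = (0/1)*(-6) = (0*1)*(-6) = 0*(-6) = 0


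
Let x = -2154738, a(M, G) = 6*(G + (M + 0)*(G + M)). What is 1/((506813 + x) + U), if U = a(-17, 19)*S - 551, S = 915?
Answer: -1/1730826 ≈ -5.7776e-7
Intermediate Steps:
a(M, G) = 6*G + 6*M*(G + M) (a(M, G) = 6*(G + M*(G + M)) = 6*G + 6*M*(G + M))
U = -82901 (U = (6*19 + 6*(-17)**2 + 6*19*(-17))*915 - 551 = (114 + 6*289 - 1938)*915 - 551 = (114 + 1734 - 1938)*915 - 551 = -90*915 - 551 = -82350 - 551 = -82901)
1/((506813 + x) + U) = 1/((506813 - 2154738) - 82901) = 1/(-1647925 - 82901) = 1/(-1730826) = -1/1730826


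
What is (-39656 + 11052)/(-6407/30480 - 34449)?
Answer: 871849920/1050011927 ≈ 0.83032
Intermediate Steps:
(-39656 + 11052)/(-6407/30480 - 34449) = -28604/(-6407*1/30480 - 34449) = -28604/(-6407/30480 - 34449) = -28604/(-1050011927/30480) = -28604*(-30480/1050011927) = 871849920/1050011927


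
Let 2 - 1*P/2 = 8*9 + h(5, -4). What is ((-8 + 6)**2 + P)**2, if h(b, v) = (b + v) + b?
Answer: 21904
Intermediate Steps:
h(b, v) = v + 2*b
P = -152 (P = 4 - 2*(8*9 + (-4 + 2*5)) = 4 - 2*(72 + (-4 + 10)) = 4 - 2*(72 + 6) = 4 - 2*78 = 4 - 156 = -152)
((-8 + 6)**2 + P)**2 = ((-8 + 6)**2 - 152)**2 = ((-2)**2 - 152)**2 = (4 - 152)**2 = (-148)**2 = 21904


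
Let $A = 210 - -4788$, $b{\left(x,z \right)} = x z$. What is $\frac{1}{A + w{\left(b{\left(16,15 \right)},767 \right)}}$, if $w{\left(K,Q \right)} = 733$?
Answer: $\frac{1}{5731} \approx 0.00017449$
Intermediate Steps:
$A = 4998$ ($A = 210 + 4788 = 4998$)
$\frac{1}{A + w{\left(b{\left(16,15 \right)},767 \right)}} = \frac{1}{4998 + 733} = \frac{1}{5731}$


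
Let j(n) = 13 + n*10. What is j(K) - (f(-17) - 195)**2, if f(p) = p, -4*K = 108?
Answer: -45201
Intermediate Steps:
K = -27 (K = -1/4*108 = -27)
j(n) = 13 + 10*n
j(K) - (f(-17) - 195)**2 = (13 + 10*(-27)) - (-17 - 195)**2 = (13 - 270) - 1*(-212)**2 = -257 - 1*44944 = -257 - 44944 = -45201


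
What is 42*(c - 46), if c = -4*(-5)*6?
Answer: 3108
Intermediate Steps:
c = 120 (c = 20*6 = 120)
42*(c - 46) = 42*(120 - 46) = 42*74 = 3108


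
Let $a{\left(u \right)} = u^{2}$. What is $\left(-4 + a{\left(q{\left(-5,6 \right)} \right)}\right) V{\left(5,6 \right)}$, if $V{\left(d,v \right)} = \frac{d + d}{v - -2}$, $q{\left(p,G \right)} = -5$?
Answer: $\frac{105}{4} \approx 26.25$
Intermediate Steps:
$V{\left(d,v \right)} = \frac{2 d}{2 + v}$ ($V{\left(d,v \right)} = \frac{2 d}{v + 2} = \frac{2 d}{2 + v}$)
$\left(-4 + a{\left(q{\left(-5,6 \right)} \right)}\right) V{\left(5,6 \right)} = \left(-4 + \left(-5\right)^{2}\right) 2 \cdot 5 \frac{1}{2 + 6} = \left(-4 + 25\right) 2 \cdot 5 \cdot \frac{1}{8} = 21 \cdot 2 \cdot 5 \cdot \frac{1}{8} = 21 \cdot \frac{5}{4} = \frac{105}{4}$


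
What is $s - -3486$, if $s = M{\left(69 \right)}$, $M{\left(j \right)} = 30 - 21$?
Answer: $3495$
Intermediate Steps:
$M{\left(j \right)} = 9$
$s = 9$
$s - -3486 = 9 - -3486 = 9 + 3486 = 3495$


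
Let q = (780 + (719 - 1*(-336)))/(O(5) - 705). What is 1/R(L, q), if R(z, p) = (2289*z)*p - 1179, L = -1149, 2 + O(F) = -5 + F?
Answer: 101/689332626 ≈ 1.4652e-7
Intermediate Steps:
O(F) = -7 + F (O(F) = -2 + (-5 + F) = -7 + F)
q = -1835/707 (q = (780 + (719 - 1*(-336)))/((-7 + 5) - 705) = (780 + (719 + 336))/(-2 - 705) = (780 + 1055)/(-707) = 1835*(-1/707) = -1835/707 ≈ -2.5955)
R(z, p) = -1179 + 2289*p*z (R(z, p) = 2289*p*z - 1179 = -1179 + 2289*p*z)
1/R(L, q) = 1/(-1179 + 2289*(-1835/707)*(-1149)) = 1/(-1179 + 689451705/101) = 1/(689332626/101) = 101/689332626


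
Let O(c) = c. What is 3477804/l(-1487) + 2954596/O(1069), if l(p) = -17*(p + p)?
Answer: 76548118522/27023251 ≈ 2832.7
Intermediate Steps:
l(p) = -34*p
3477804/l(-1487) + 2954596/O(1069) = 3477804/((-34*(-1487))) + 2954596/1069 = 3477804/50558 + 2954596*(1/1069) = 3477804*(1/50558) + 2954596/1069 = 1738902/25279 + 2954596/1069 = 76548118522/27023251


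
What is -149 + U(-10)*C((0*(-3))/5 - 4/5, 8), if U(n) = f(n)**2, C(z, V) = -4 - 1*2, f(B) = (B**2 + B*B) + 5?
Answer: -252299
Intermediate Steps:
f(B) = 5 + 2*B**2 (f(B) = (B**2 + B**2) + 5 = 2*B**2 + 5 = 5 + 2*B**2)
C(z, V) = -6 (C(z, V) = -4 - 2 = -6)
U(n) = (5 + 2*n**2)**2
-149 + U(-10)*C((0*(-3))/5 - 4/5, 8) = -149 + (5 + 2*(-10)**2)**2*(-6) = -149 + (5 + 2*100)**2*(-6) = -149 + (5 + 200)**2*(-6) = -149 + 205**2*(-6) = -149 + 42025*(-6) = -149 - 252150 = -252299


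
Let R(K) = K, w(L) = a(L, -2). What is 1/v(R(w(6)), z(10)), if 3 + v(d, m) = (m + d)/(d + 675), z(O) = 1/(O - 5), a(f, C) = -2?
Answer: -3365/10104 ≈ -0.33304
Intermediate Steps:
w(L) = -2
z(O) = 1/(-5 + O)
v(d, m) = -3 + (d + m)/(675 + d) (v(d, m) = -3 + (m + d)/(d + 675) = -3 + (d + m)/(675 + d))
1/v(R(w(6)), z(10)) = 1/((-2025 + 1/(-5 + 10) - 2*(-2))/(675 - 2)) = 1/((-2025 + 1/5 + 4)/673) = 1/((1/673)*(-10104/5)) = 1/(-10104/3365) = -3365/10104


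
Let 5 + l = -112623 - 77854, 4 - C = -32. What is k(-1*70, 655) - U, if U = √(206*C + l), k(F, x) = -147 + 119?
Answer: -28 - I*√183066 ≈ -28.0 - 427.86*I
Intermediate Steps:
C = 36 (C = 4 - 1*(-32) = 4 + 32 = 36)
k(F, x) = -28
l = -190482 (l = -5 + (-112623 - 77854) = -5 - 190477 = -190482)
U = I*√183066 (U = √(206*36 - 190482) = √(7416 - 190482) = √(-183066) = I*√183066 ≈ 427.86*I)
k(-1*70, 655) - U = -28 - I*√183066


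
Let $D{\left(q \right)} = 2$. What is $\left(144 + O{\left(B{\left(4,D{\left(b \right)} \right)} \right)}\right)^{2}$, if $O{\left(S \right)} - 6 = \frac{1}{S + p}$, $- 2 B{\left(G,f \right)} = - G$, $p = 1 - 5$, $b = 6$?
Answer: $\frac{89401}{4} \approx 22350.0$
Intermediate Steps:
$p = -4$
$B{\left(G,f \right)} = \frac{G}{2}$ ($B{\left(G,f \right)} = - \frac{\left(-1\right) G}{2} = \frac{G}{2}$)
$O{\left(S \right)} = 6 + \frac{1}{-4 + S}$ ($O{\left(S \right)} = 6 + \frac{1}{S - 4} = 6 + \frac{1}{-4 + S}$)
$\left(144 + O{\left(B{\left(4,D{\left(b \right)} \right)} \right)}\right)^{2} = \left(144 + \frac{-23 + 6 \cdot \frac{1}{2} \cdot 4}{-4 + \frac{1}{2} \cdot 4}\right)^{2} = \left(144 + \frac{-23 + 6 \cdot 2}{-4 + 2}\right)^{2} = \left(144 + \frac{-23 + 12}{-2}\right)^{2} = \left(144 - - \frac{11}{2}\right)^{2} = \left(144 + \frac{11}{2}\right)^{2} = \left(\frac{299}{2}\right)^{2} = \frac{89401}{4}$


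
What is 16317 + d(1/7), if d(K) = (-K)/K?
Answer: 16316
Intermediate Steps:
d(K) = -1
16317 + d(1/7) = 16317 - 1 = 16316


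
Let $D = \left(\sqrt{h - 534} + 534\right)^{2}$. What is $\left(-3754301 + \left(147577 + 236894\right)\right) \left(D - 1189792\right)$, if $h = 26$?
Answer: $3050181405520 - 7197956880 i \sqrt{127} \approx 3.0502 \cdot 10^{12} - 8.1117 \cdot 10^{10} i$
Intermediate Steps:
$D = \left(534 + 2 i \sqrt{127}\right)^{2}$ ($D = \left(\sqrt{26 - 534} + 534\right)^{2} = \left(\sqrt{-508} + 534\right)^{2} = \left(2 i \sqrt{127} + 534\right)^{2} = \left(534 + 2 i \sqrt{127}\right)^{2} \approx 2.8465 \cdot 10^{5} + 24072.0 i$)
$\left(-3754301 + \left(147577 + 236894\right)\right) \left(D - 1189792\right) = \left(-3754301 + \left(147577 + 236894\right)\right) \left(\left(284648 + 2136 i \sqrt{127}\right) - 1189792\right) = \left(-3754301 + 384471\right) \left(-905144 + 2136 i \sqrt{127}\right) = - 3369830 \left(-905144 + 2136 i \sqrt{127}\right) = 3050181405520 - 7197956880 i \sqrt{127}$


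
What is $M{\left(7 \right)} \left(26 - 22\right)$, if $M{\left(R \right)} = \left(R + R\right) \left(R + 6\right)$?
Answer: $728$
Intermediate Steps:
$M{\left(R \right)} = 2 R \left(6 + R\right)$
$M{\left(7 \right)} \left(26 - 22\right) = 2 \cdot 7 \left(6 + 7\right) \left(26 - 22\right) = 2 \cdot 7 \cdot 13 \cdot 4 = 182 \cdot 4 = 728$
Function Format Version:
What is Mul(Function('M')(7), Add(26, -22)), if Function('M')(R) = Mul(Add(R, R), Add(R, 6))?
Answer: 728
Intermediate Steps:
Function('M')(R) = Mul(2, R, Add(6, R)) (Function('M')(R) = Mul(Mul(2, R), Add(6, R)) = Mul(2, R, Add(6, R)))
Mul(Function('M')(7), Add(26, -22)) = Mul(Mul(2, 7, Add(6, 7)), Add(26, -22)) = Mul(Mul(2, 7, 13), 4) = Mul(182, 4) = 728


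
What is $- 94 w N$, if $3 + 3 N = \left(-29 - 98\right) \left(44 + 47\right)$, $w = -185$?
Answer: $- \frac{201028400}{3} \approx -6.7009 \cdot 10^{7}$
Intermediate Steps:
$N = - \frac{11560}{3}$ ($N = -1 + \frac{\left(-29 - 98\right) \left(44 + 47\right)}{3} = -1 + \frac{\left(-127\right) 91}{3} = -1 + \frac{1}{3} \left(-11557\right) = -1 - \frac{11557}{3} = - \frac{11560}{3} \approx -3853.3$)
$- 94 w N = \left(-94\right) \left(-185\right) \left(- \frac{11560}{3}\right) = 17390 \left(- \frac{11560}{3}\right) = - \frac{201028400}{3}$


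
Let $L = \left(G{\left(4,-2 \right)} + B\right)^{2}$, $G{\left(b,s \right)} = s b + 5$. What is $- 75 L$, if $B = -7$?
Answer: $-7500$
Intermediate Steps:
$G{\left(b,s \right)} = 5 + b s$ ($G{\left(b,s \right)} = b s + 5 = 5 + b s$)
$L = 100$ ($L = \left(\left(5 + 4 \left(-2\right)\right) - 7\right)^{2} = \left(\left(5 - 8\right) - 7\right)^{2} = \left(-3 - 7\right)^{2} = \left(-10\right)^{2} = 100$)
$- 75 L = \left(-75\right) 100 = -7500$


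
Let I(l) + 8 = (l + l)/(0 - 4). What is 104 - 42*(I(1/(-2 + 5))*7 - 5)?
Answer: 2715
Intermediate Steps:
I(l) = -8 - l/2 (I(l) = -8 + (l + l)/(0 - 4) = -8 + (2*l)/(-4) = -8 + (2*l)*(-¼) = -8 - l/2)
104 - 42*(I(1/(-2 + 5))*7 - 5) = 104 - 42*((-8 - 1/(2*(-2 + 5)))*7 - 5) = 104 - 42*((-8 - ½/3)*7 - 5) = 104 - 42*((-8 - ½*⅓)*7 - 5) = 104 - 42*((-8 - ⅙)*7 - 5) = 104 - 42*(-49/6*7 - 5) = 104 - 42*(-343/6 - 5) = 104 - 42*(-373/6) = 104 + 2611 = 2715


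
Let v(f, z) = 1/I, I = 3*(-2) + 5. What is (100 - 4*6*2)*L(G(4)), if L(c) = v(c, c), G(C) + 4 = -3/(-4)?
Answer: -52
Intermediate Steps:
G(C) = -13/4 (G(C) = -4 - 3/(-4) = -4 - 3*(-¼) = -4 + ¾ = -13/4)
I = -1 (I = -6 + 5 = -1)
v(f, z) = -1 (v(f, z) = 1/(-1) = -1)
L(c) = -1
(100 - 4*6*2)*L(G(4)) = (100 - 4*6*2)*(-1) = (100 - 24*2)*(-1) = (100 - 48)*(-1) = 52*(-1) = -52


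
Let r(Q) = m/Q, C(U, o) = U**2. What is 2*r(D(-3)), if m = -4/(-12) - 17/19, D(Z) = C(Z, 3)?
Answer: -64/513 ≈ -0.12476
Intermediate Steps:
D(Z) = Z**2
m = -32/57 (m = -4*(-1/12) - 17*1/19 = 1/3 - 17/19 = -32/57 ≈ -0.56140)
r(Q) = -32/(57*Q)
2*r(D(-3)) = 2*(-32/(57*((-3)**2))) = 2*(-32/57/9) = 2*(-32/57*1/9) = 2*(-32/513) = -64/513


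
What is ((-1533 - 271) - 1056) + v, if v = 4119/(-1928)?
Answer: -5518199/1928 ≈ -2862.1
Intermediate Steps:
v = -4119/1928 (v = 4119*(-1/1928) = -4119/1928 ≈ -2.1364)
((-1533 - 271) - 1056) + v = ((-1533 - 271) - 1056) - 4119/1928 = (-1804 - 1056) - 4119/1928 = -2860 - 4119/1928 = -5518199/1928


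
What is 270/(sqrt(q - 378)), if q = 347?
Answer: -270*I*sqrt(31)/31 ≈ -48.493*I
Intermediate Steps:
270/(sqrt(q - 378)) = 270/(sqrt(347 - 378)) = 270/(sqrt(-31)) = 270/((I*sqrt(31))) = 270*(-I*sqrt(31)/31) = -270*I*sqrt(31)/31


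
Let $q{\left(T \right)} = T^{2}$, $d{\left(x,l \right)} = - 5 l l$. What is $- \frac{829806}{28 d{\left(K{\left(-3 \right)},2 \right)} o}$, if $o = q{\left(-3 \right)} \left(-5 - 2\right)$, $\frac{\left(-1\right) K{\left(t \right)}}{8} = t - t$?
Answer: $- \frac{138301}{5880} \approx -23.521$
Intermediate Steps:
$K{\left(t \right)} = 0$ ($K{\left(t \right)} = - 8 \left(t - t\right) = \left(-8\right) 0 = 0$)
$d{\left(x,l \right)} = - 5 l^{2}$
$o = -63$ ($o = \left(-3\right)^{2} \left(-5 - 2\right) = 9 \left(-7\right) = -63$)
$- \frac{829806}{28 d{\left(K{\left(-3 \right)},2 \right)} o} = - \frac{829806}{28 \left(- 5 \cdot 2^{2}\right) \left(-63\right)} = - \frac{829806}{28 \left(\left(-5\right) 4\right) \left(-63\right)} = - \frac{829806}{28 \left(-20\right) \left(-63\right)} = - \frac{829806}{\left(-560\right) \left(-63\right)} = - \frac{829806}{35280} = \left(-829806\right) \frac{1}{35280} = - \frac{138301}{5880}$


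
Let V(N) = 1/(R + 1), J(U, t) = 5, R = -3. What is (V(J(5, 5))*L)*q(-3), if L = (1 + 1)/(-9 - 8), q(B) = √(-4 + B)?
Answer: I*√7/17 ≈ 0.15563*I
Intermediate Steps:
V(N) = -½ (V(N) = 1/(-3 + 1) = 1/(-2) = -½)
L = -2/17 (L = 2/(-17) = 2*(-1/17) = -2/17 ≈ -0.11765)
(V(J(5, 5))*L)*q(-3) = (-½*(-2/17))*√(-4 - 3) = √(-7)/17 = (I*√7)/17 = I*√7/17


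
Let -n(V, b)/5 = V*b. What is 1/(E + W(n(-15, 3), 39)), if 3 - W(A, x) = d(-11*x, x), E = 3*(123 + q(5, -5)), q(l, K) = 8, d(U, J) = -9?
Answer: 1/405 ≈ 0.0024691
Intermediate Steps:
n(V, b) = -5*V*b
E = 393 (E = 3*(123 + 8) = 3*131 = 393)
W(A, x) = 12 (W(A, x) = 3 - 1*(-9) = 3 + 9 = 12)
1/(E + W(n(-15, 3), 39)) = 1/(393 + 12) = 1/405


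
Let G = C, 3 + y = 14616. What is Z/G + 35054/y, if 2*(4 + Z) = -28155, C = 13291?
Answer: 520259509/388442766 ≈ 1.3393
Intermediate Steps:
y = 14613 (y = -3 + 14616 = 14613)
G = 13291
Z = -28163/2 (Z = -4 + (½)*(-28155) = -4 - 28155/2 = -28163/2 ≈ -14082.)
Z/G + 35054/y = -28163/2/13291 + 35054/14613 = -28163/2*1/13291 + 35054*(1/14613) = -28163/26582 + 35054/14613 = 520259509/388442766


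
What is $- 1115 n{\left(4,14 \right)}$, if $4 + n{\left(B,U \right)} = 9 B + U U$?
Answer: $-254220$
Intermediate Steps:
$n{\left(B,U \right)} = -4 + U^{2} + 9 B$ ($n{\left(B,U \right)} = -4 + \left(9 B + U U\right) = -4 + \left(9 B + U^{2}\right) = -4 + \left(U^{2} + 9 B\right) = -4 + U^{2} + 9 B$)
$- 1115 n{\left(4,14 \right)} = - 1115 \left(-4 + 14^{2} + 9 \cdot 4\right) = - 1115 \left(-4 + 196 + 36\right) = \left(-1115\right) 228 = -254220$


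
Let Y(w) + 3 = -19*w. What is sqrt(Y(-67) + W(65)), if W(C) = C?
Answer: sqrt(1335) ≈ 36.538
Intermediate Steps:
Y(w) = -3 - 19*w
sqrt(Y(-67) + W(65)) = sqrt((-3 - 19*(-67)) + 65) = sqrt((-3 + 1273) + 65) = sqrt(1270 + 65) = sqrt(1335)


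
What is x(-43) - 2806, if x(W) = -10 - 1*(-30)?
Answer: -2786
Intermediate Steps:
x(W) = 20 (x(W) = -10 + 30 = 20)
x(-43) - 2806 = 20 - 2806 = -2786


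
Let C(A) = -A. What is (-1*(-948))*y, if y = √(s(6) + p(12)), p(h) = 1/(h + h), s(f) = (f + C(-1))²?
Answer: 79*√7062 ≈ 6638.8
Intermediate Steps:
s(f) = (1 + f)² (s(f) = (f - 1*(-1))² = (f + 1)² = (1 + f)²)
p(h) = 1/(2*h)
y = √7062/12 (y = √((1 + 6)² + (½)/12) = √(7² + (½)*(1/12)) = √(49 + 1/24) = √(1177/24) = √7062/12 ≈ 7.0030)
(-1*(-948))*y = (-1*(-948))*(√7062/12) = 948*(√7062/12) = 79*√7062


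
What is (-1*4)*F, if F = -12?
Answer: 48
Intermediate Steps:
(-1*4)*F = -1*4*(-12) = -4*(-12) = 48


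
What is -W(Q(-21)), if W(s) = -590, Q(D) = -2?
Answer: 590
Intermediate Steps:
-W(Q(-21)) = -1*(-590) = 590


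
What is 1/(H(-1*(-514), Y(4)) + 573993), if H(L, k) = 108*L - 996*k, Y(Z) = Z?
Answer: 1/625521 ≈ 1.5987e-6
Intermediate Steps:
H(L, k) = -996*k + 108*L
1/(H(-1*(-514), Y(4)) + 573993) = 1/((-996*4 + 108*(-1*(-514))) + 573993) = 1/((-3984 + 108*514) + 573993) = 1/((-3984 + 55512) + 573993) = 1/(51528 + 573993) = 1/625521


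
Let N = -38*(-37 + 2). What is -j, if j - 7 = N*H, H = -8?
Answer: 10633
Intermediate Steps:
N = 1330 (N = -38*(-35) = 1330)
j = -10633 (j = 7 + 1330*(-8) = 7 - 10640 = -10633)
-j = -1*(-10633) = 10633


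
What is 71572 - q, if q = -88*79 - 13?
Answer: 78537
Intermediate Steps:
q = -6965 (q = -6952 - 13 = -6965)
71572 - q = 71572 - 1*(-6965) = 71572 + 6965 = 78537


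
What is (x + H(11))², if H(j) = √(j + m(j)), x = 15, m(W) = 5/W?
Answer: 2601/11 + 90*√154/11 ≈ 337.99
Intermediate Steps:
H(j) = √(j + 5/j)
(x + H(11))² = (15 + √(11 + 5/11))² = (15 + √(126/11))² = (15 + 3*√154/11)²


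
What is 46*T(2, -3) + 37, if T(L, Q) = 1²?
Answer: 83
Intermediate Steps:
T(L, Q) = 1
46*T(2, -3) + 37 = 46*1 + 37 = 46 + 37 = 83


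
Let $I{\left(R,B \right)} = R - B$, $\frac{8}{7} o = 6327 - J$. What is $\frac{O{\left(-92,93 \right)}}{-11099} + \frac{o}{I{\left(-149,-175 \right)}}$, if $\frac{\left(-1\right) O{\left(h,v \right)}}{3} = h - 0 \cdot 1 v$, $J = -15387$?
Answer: $\frac{843484197}{1154296} \approx 730.73$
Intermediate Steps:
$O{\left(h,v \right)} = - 3 h$ ($O{\left(h,v \right)} = - 3 \left(h - 0 \cdot 1 v\right) = - 3 \left(h - 0 v\right) = - 3 \left(h - 0\right) = - 3 \left(h + 0\right) = - 3 h$)
$o = \frac{75999}{4}$ ($o = \frac{7 \left(6327 - -15387\right)}{8} = \frac{7 \left(6327 + 15387\right)}{8} = \frac{7}{8} \cdot 21714 = \frac{75999}{4} \approx 19000.0$)
$\frac{O{\left(-92,93 \right)}}{-11099} + \frac{o}{I{\left(-149,-175 \right)}} = \frac{\left(-3\right) \left(-92\right)}{-11099} + \frac{75999}{4 \left(-149 - -175\right)} = 276 \left(- \frac{1}{11099}\right) + \frac{75999}{4 \left(-149 + 175\right)} = - \frac{276}{11099} + \frac{75999}{4 \cdot 26} = - \frac{276}{11099} + \frac{75999}{4} \cdot \frac{1}{26} = - \frac{276}{11099} + \frac{75999}{104} = \frac{843484197}{1154296}$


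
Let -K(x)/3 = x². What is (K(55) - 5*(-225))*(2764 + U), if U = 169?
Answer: -23317350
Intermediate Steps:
K(x) = -3*x²
(K(55) - 5*(-225))*(2764 + U) = (-3*55² - 5*(-225))*(2764 + 169) = (-3*3025 + 1125)*2933 = (-9075 + 1125)*2933 = -7950*2933 = -23317350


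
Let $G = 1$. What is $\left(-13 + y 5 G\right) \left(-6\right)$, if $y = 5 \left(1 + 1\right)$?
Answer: $-222$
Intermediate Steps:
$y = 10$ ($y = 5 \cdot 2 = 10$)
$\left(-13 + y 5 G\right) \left(-6\right) = \left(-13 + 10 \cdot 5 \cdot 1\right) \left(-6\right) = \left(-13 + 50 \cdot 1\right) \left(-6\right) = \left(-13 + 50\right) \left(-6\right) = 37 \left(-6\right) = -222$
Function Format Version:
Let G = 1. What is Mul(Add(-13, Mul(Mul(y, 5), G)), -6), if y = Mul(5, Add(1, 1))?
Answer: -222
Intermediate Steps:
y = 10 (y = Mul(5, 2) = 10)
Mul(Add(-13, Mul(Mul(y, 5), G)), -6) = Mul(Add(-13, Mul(Mul(10, 5), 1)), -6) = Mul(Add(-13, Mul(50, 1)), -6) = Mul(Add(-13, 50), -6) = Mul(37, -6) = -222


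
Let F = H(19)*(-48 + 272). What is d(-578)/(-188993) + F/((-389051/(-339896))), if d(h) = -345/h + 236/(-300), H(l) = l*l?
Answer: 11851750321369111883/167759744374950 ≈ 70647.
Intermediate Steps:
H(l) = l²
F = 80864 (F = 19²*(-48 + 272) = 361*224 = 80864)
d(h) = -59/75 - 345/h (d(h) = -345/h + 236*(-1/300) = -345/h - 59/75 = -59/75 - 345/h)
d(-578)/(-188993) + F/((-389051/(-339896))) = (-59/75 - 345/(-578))/(-188993) + 80864/((-389051/(-339896))) = (-59/75 - 345*(-1/578))*(-1/188993) + 80864/((-389051*(-1/339896))) = (-59/75 + 345/578)*(-1/188993) + 80864/(389051/339896) = -8227/43350*(-1/188993) + 80864*(339896/389051) = 433/431202450 + 27485350144/389051 = 11851750321369111883/167759744374950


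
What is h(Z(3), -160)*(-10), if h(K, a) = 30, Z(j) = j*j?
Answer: -300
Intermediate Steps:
Z(j) = j²
h(Z(3), -160)*(-10) = 30*(-10) = -300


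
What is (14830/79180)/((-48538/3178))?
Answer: -336641/27451706 ≈ -0.012263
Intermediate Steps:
(14830/79180)/((-48538/3178)) = (14830*(1/79180))/((-48538*1/3178)) = 1483/(7918*(-3467/227)) = (1483/7918)*(-227/3467) = -336641/27451706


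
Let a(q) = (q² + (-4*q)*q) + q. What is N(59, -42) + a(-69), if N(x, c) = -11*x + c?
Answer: -15043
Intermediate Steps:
a(q) = q - 3*q² (a(q) = (q² - 4*q²) + q = -3*q² + q = q - 3*q²)
N(x, c) = c - 11*x
N(59, -42) + a(-69) = (-42 - 11*59) - 69*(1 - 3*(-69)) = (-42 - 649) - 69*(1 + 207) = -691 - 69*208 = -691 - 14352 = -15043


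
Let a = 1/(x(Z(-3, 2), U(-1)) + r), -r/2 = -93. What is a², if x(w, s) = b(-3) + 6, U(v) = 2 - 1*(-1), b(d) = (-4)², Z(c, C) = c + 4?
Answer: 1/43264 ≈ 2.3114e-5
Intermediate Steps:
r = 186 (r = -2*(-93) = 186)
Z(c, C) = 4 + c
b(d) = 16
U(v) = 3 (U(v) = 2 + 1 = 3)
x(w, s) = 22 (x(w, s) = 16 + 6 = 22)
a = 1/208 (a = 1/(22 + 186) = 1/208 ≈ 0.0048077)
a² = (1/208)² = 1/43264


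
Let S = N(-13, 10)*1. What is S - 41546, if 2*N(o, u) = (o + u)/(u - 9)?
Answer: -83095/2 ≈ -41548.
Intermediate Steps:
N(o, u) = (o + u)/(2*(-9 + u)) (N(o, u) = ((o + u)/(u - 9))/2 = ((o + u)/(-9 + u))/2 = (o + u)/(2*(-9 + u)))
S = -3/2 (S = ((-13 + 10)/(2*(-9 + 10)))*1 = ((½)*(-3)/1)*1 = ((½)*1*(-3))*1 = -3/2*1 = -3/2 ≈ -1.5000)
S - 41546 = -3/2 - 41546 = -83095/2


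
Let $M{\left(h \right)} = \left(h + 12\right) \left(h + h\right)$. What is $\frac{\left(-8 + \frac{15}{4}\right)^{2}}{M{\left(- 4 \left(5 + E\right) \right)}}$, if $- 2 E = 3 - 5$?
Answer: $\frac{289}{9216} \approx 0.031358$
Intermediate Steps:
$E = 1$ ($E = - \frac{3 - 5}{2} = \left(- \frac{1}{2}\right) \left(-2\right) = 1$)
$M{\left(h \right)} = 2 h \left(12 + h\right)$ ($M{\left(h \right)} = \left(12 + h\right) 2 h = 2 h \left(12 + h\right)$)
$\frac{\left(-8 + \frac{15}{4}\right)^{2}}{M{\left(- 4 \left(5 + E\right) \right)}} = \frac{\left(-8 + \frac{15}{4}\right)^{2}}{2 \left(- 4 \left(5 + 1\right)\right) \left(12 - 4 \left(5 + 1\right)\right)} = \frac{\left(-8 + 15 \cdot \frac{1}{4}\right)^{2}}{2 \left(\left(-4\right) 6\right) \left(12 - 24\right)} = \frac{\left(-8 + \frac{15}{4}\right)^{2}}{2 \left(-24\right) \left(12 - 24\right)} = \frac{\left(- \frac{17}{4}\right)^{2}}{2 \left(-24\right) \left(-12\right)} = \frac{289}{16 \cdot 576} = \frac{289}{16} \cdot \frac{1}{576} = \frac{289}{9216}$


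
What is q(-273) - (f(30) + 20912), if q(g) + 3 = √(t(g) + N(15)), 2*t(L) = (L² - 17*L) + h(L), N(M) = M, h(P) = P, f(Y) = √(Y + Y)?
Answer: -20915 + √157854/2 - 2*√15 ≈ -20724.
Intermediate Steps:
f(Y) = √2*√Y (f(Y) = √(2*Y) = √2*√Y)
t(L) = L²/2 - 8*L (t(L) = ((L² - 17*L) + L)/2 = (L² - 16*L)/2 = L²/2 - 8*L)
q(g) = -3 + √(15 + g*(-16 + g)/2) (q(g) = -3 + √(g*(-16 + g)/2 + 15) = -3 + √(15 + g*(-16 + g)/2))
q(-273) - (f(30) + 20912) = (-3 + √(60 - 32*(-273) + 2*(-273)²)/2) - (√2*√30 + 20912) = (-3 + √(60 + 8736 + 2*74529)/2) - (2*√15 + 20912) = (-3 + √(60 + 8736 + 149058)/2) - (20912 + 2*√15) = (-3 + √157854/2) + (-20912 - 2*√15) = -20915 + √157854/2 - 2*√15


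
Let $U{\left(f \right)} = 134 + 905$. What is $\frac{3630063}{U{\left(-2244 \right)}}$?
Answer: $\frac{3630063}{1039} \approx 3493.8$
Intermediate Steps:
$U{\left(f \right)} = 1039$
$\frac{3630063}{U{\left(-2244 \right)}} = \frac{3630063}{1039}$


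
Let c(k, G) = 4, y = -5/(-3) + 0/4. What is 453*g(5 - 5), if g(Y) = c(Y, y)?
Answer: 1812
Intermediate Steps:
y = 5/3 (y = -5*(-1/3) + 0*(1/4) = 5/3 + 0 = 5/3 ≈ 1.6667)
g(Y) = 4
453*g(5 - 5) = 453*4 = 1812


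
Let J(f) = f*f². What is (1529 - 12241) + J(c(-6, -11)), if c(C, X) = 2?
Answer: -10704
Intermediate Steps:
J(f) = f³
(1529 - 12241) + J(c(-6, -11)) = (1529 - 12241) + 2³ = -10712 + 8 = -10704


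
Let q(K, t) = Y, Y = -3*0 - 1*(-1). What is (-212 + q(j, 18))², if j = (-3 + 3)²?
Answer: 44521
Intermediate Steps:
j = 0 (j = 0² = 0)
Y = 1 (Y = 0 + 1 = 1)
q(K, t) = 1
(-212 + q(j, 18))² = (-212 + 1)² = (-211)² = 44521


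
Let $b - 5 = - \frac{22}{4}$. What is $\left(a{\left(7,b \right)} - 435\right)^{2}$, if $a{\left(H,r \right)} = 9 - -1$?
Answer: $180625$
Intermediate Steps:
$b = - \frac{1}{2}$ ($b = 5 - \frac{22}{4} = 5 - \frac{11}{2} = - \frac{1}{2} \approx -0.5$)
$a{\left(H,r \right)} = 10$ ($a{\left(H,r \right)} = 9 + 1 = 10$)
$\left(a{\left(7,b \right)} - 435\right)^{2} = \left(10 - 435\right)^{2} = \left(-425\right)^{2} = 180625$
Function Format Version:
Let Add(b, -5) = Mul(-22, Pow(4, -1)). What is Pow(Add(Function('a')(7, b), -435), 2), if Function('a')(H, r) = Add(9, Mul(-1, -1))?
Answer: 180625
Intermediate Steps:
b = Rational(-1, 2) (b = Add(5, Mul(-22, Pow(4, -1))) = Add(5, Mul(-22, Rational(1, 4))) = Add(5, Rational(-11, 2)) = Rational(-1, 2) ≈ -0.50000)
Function('a')(H, r) = 10 (Function('a')(H, r) = Add(9, 1) = 10)
Pow(Add(Function('a')(7, b), -435), 2) = Pow(Add(10, -435), 2) = Pow(-425, 2) = 180625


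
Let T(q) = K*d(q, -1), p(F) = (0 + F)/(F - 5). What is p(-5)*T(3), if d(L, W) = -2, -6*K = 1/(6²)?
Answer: 1/216 ≈ 0.0046296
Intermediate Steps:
p(F) = F/(-5 + F)
K = -1/216 (K = -1/(6*(6²)) = -⅙/36 = -⅙*1/36 = -1/216 ≈ -0.0046296)
T(q) = 1/108 (T(q) = -1/216*(-2) = 1/108)
p(-5)*T(3) = -5/(-5 - 5)*(1/108) = -5/(-10)*(1/108) = -5*(-⅒)*(1/108) = (½)*(1/108) = 1/216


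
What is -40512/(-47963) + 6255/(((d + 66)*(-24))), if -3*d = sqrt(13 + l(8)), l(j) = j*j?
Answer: -2123672349/682417564 - 6255*sqrt(77)/313016 ≈ -3.2873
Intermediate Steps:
l(j) = j**2
d = -sqrt(77)/3 (d = -sqrt(13 + 8**2)/3 = -sqrt(13 + 64)/3 = -sqrt(77)/3 ≈ -2.9250)
-40512/(-47963) + 6255/(((d + 66)*(-24))) = -40512/(-47963) + 6255/(((-sqrt(77)/3 + 66)*(-24))) = -40512*(-1/47963) + 6255/(((66 - sqrt(77)/3)*(-24))) = 40512/47963 + 6255/(-1584 + 8*sqrt(77))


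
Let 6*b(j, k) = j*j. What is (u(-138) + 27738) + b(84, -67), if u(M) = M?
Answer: 28776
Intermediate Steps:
b(j, k) = j²/6 (b(j, k) = (j*j)/6 = j²/6)
(u(-138) + 27738) + b(84, -67) = (-138 + 27738) + (⅙)*84² = 27600 + (⅙)*7056 = 27600 + 1176 = 28776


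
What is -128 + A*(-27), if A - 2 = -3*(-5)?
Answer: -587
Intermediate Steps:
A = 17 (A = 2 - 3*(-5) = 2 + 15 = 17)
-128 + A*(-27) = -128 + 17*(-27) = -128 - 459 = -587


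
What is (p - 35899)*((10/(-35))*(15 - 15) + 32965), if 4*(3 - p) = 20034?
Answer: -2696833685/2 ≈ -1.3484e+9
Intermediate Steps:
p = -10011/2 (p = 3 - ¼*20034 = 3 - 10017/2 = -10011/2 ≈ -5005.5)
(p - 35899)*((10/(-35))*(15 - 15) + 32965) = (-10011/2 - 35899)*((10/(-35))*(15 - 15) + 32965) = -81809*(-1/35*10*0 + 32965)/2 = -81809*(-2/7*0 + 32965)/2 = -81809*(0 + 32965)/2 = -81809/2*32965 = -2696833685/2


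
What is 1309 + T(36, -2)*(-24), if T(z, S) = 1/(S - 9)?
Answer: 14423/11 ≈ 1311.2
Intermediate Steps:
T(z, S) = 1/(-9 + S)
1309 + T(36, -2)*(-24) = 1309 - 24/(-9 - 2) = 1309 - 24/(-11) = 1309 - 1/11*(-24) = 1309 + 24/11 = 14423/11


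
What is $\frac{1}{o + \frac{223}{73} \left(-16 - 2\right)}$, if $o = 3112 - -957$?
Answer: $\frac{73}{293023} \approx 0.00024913$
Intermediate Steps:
$o = 4069$ ($o = 3112 + 957 = 4069$)
$\frac{1}{o + \frac{223}{73} \left(-16 - 2\right)} = \frac{1}{4069 + \frac{223}{73} \left(-16 - 2\right)} = \frac{1}{4069 + 223 \cdot \frac{1}{73} \left(-18\right)} = \frac{1}{4069 + \frac{223}{73} \left(-18\right)} = \frac{1}{4069 - \frac{4014}{73}} = \frac{1}{\frac{293023}{73}} = \frac{73}{293023}$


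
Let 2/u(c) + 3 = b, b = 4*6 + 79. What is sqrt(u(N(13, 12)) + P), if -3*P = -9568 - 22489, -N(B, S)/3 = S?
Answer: sqrt(9617118)/30 ≈ 103.37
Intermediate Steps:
N(B, S) = -3*S
b = 103 (b = 24 + 79 = 103)
P = 32057/3 (P = -(-9568 - 22489)/3 = -1/3*(-32057) = 32057/3 ≈ 10686.)
u(c) = 1/50 (u(c) = 2/(-3 + 103) = 2/100 = 2*(1/100) = 1/50)
sqrt(u(N(13, 12)) + P) = sqrt(1/50 + 32057/3) = sqrt(1602853/150) = sqrt(9617118)/30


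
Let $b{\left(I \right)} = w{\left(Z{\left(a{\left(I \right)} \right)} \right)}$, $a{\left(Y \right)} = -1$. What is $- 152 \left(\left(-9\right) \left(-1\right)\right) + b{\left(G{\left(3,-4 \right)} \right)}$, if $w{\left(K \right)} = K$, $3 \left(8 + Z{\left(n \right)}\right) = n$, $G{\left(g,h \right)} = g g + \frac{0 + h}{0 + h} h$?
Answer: $- \frac{4129}{3} \approx -1376.3$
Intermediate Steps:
$G{\left(g,h \right)} = h + g^{2}$ ($G{\left(g,h \right)} = g^{2} + \frac{h}{h} h = g^{2} + 1 h = g^{2} + h = h + g^{2}$)
$Z{\left(n \right)} = -8 + \frac{n}{3}$
$b{\left(I \right)} = - \frac{25}{3}$ ($b{\left(I \right)} = -8 + \frac{1}{3} \left(-1\right) = -8 - \frac{1}{3} = - \frac{25}{3}$)
$- 152 \left(\left(-9\right) \left(-1\right)\right) + b{\left(G{\left(3,-4 \right)} \right)} = - 152 \left(\left(-9\right) \left(-1\right)\right) - \frac{25}{3} = \left(-152\right) 9 - \frac{25}{3} = -1368 - \frac{25}{3} = - \frac{4129}{3}$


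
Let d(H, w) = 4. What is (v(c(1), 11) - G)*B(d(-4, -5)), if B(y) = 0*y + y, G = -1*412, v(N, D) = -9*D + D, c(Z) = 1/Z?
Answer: 1296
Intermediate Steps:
c(Z) = 1/Z
v(N, D) = -8*D
G = -412
B(y) = y (B(y) = 0 + y = y)
(v(c(1), 11) - G)*B(d(-4, -5)) = (-8*11 - 1*(-412))*4 = (-88 + 412)*4 = 324*4 = 1296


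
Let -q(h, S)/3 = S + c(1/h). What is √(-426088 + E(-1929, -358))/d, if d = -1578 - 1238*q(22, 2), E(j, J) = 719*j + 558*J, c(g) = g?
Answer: 11*I*√2012803/66207 ≈ 0.23572*I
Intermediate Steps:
q(h, S) = -3*S - 3/h (q(h, S) = -3*(S + 1/h) = -3*S - 3/h)
E(j, J) = 558*J + 719*j
d = 66207/11 (d = -1578 - 1238*(-3*2 - 3/22) = -1578 - 1238*(-6 - 3*1/22) = -1578 - 1238*(-6 - 3/22) = -1578 - 1238*(-135/22) = -1578 + 83565/11 = 66207/11 ≈ 6018.8)
√(-426088 + E(-1929, -358))/d = √(-426088 + (558*(-358) + 719*(-1929)))/(66207/11) = √(-426088 + (-199764 - 1386951))*(11/66207) = √(-426088 - 1586715)*(11/66207) = √(-2012803)*(11/66207) = (I*√2012803)*(11/66207) = 11*I*√2012803/66207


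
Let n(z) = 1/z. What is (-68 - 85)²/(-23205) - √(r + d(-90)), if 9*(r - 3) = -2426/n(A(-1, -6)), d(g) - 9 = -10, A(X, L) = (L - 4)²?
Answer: -459/455 - I*√242582/3 ≈ -1.0088 - 164.18*I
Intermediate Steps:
A(X, L) = (-4 + L)²
d(g) = -1 (d(g) = 9 - 10 = -1)
r = -242573/9 (r = 3 + (-2426*(-4 - 6)²)/9 = 3 + (-2426*(-10)²)/9 = 3 + (-2426/(1/100))/9 = 3 + (-2426/1/100)/9 = 3 + (-2426*100)/9 = 3 + (⅑)*(-242600) = 3 - 242600/9 = -242573/9 ≈ -26953.)
(-68 - 85)²/(-23205) - √(r + d(-90)) = (-68 - 85)²/(-23205) - √(-242573/9 - 1) = (-153)²*(-1/23205) - √(-242582/9) = 23409*(-1/23205) - I*√242582/3 = -459/455 - I*√242582/3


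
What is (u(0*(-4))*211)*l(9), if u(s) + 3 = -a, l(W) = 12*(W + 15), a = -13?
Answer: 607680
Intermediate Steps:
l(W) = 180 + 12*W (l(W) = 12*(15 + W) = 180 + 12*W)
u(s) = 10 (u(s) = -3 - 1*(-13) = -3 + 13 = 10)
(u(0*(-4))*211)*l(9) = (10*211)*(180 + 12*9) = 2110*(180 + 108) = 2110*288 = 607680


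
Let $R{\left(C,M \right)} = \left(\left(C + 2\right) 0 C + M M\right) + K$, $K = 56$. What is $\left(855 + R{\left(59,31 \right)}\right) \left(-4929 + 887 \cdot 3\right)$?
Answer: $-4245696$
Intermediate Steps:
$R{\left(C,M \right)} = 56 + M^{2}$ ($R{\left(C,M \right)} = \left(\left(C + 2\right) 0 C + M M\right) + 56 = \left(\left(2 + C\right) 0 C + M^{2}\right) + 56 = \left(0 C + M^{2}\right) + 56 = \left(0 + M^{2}\right) + 56 = M^{2} + 56 = 56 + M^{2}$)
$\left(855 + R{\left(59,31 \right)}\right) \left(-4929 + 887 \cdot 3\right) = \left(855 + \left(56 + 31^{2}\right)\right) \left(-4929 + 887 \cdot 3\right) = \left(855 + \left(56 + 961\right)\right) \left(-4929 + 2661\right) = \left(855 + 1017\right) \left(-2268\right) = 1872 \left(-2268\right) = -4245696$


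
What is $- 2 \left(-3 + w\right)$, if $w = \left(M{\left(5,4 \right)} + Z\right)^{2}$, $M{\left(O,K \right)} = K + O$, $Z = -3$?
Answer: $-66$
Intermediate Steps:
$w = 36$ ($w = \left(\left(4 + 5\right) - 3\right)^{2} = \left(9 - 3\right)^{2} = 6^{2} = 36$)
$- 2 \left(-3 + w\right) = - 2 \left(-3 + 36\right) = \left(-2\right) 33 = -66$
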